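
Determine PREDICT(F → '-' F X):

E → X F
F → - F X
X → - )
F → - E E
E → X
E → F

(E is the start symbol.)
{ '-' }

PREDICT(F → '-' F X) = (FIRST(RHS) \ {ε}) ∪ (FOLLOW(F) if ε ∈ FIRST(RHS), i.e. RHS ⇒* ε)
FIRST('-' F X) = { '-' }
ε ∉ FIRST('-' F X), so FOLLOW(F) is not added.
PREDICT(F → '-' F X) = { '-' }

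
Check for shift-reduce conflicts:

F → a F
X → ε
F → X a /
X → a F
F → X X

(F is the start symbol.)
A shift-reduce conflict occurs when an LR(0) state has both:
  - a complete (reduce) item [A → α .] (dot at the end), and
  - a shift item [B → β . c γ] (dot before a terminal).

Augment with F' → F and build the canonical LR(0) collection (I0 = CLOSURE({[F' → . F]}), then GOTO on every symbol after a dot until no new states appear). It has 9 states:
  I0: { [F → . X X], [F → . X a /], [F → . a F], [F' → . F], [X → . a F], [X → .] }  — shift, reduce
  I1: { [F' → F .] }  — accept
  I2: { [F → X . X], [F → X . a /], [X → . a F], [X → .] }  — shift, reduce
  I3: { [F → . X X], [F → . X a /], [F → . a F], [F → a . F], [X → . a F], [X → .], [X → a . F] }  — shift, reduce
  I4: { [F → a F .], [X → a F .] }  — 2 reduces
  I5: { [F → X X .] }  — reduce
  I6: { [F → . X X], [F → . X a /], [F → . a F], [F → X a . /], [X → . a F], [X → .], [X → a . F] }  — shift, reduce
  I7: { [F → X a / .] }  — reduce
  I8: { [X → a F .] }  — reduce

I0 contains reduce item [X → .] and shift items [F → . a F], [X → . a F] — shift-reduce conflict.
I2 contains reduce item [X → .] and shift items [F → X . a /], [X → . a F] — shift-reduce conflict.
I3 contains reduce item [X → .] and shift items [F → . a F], [X → . a F] — shift-reduce conflict.
I6 contains reduce item [X → .] and shift items [F → X a . /], [F → . a F], [X → . a F] — shift-reduce conflict.

Answer: Yes — I0: [X → .] vs [F → . a F]; I2: [X → .] vs [F → X . a /]; I3: [X → .] vs [F → . a F]; I6: [X → .] vs [F → X a . /]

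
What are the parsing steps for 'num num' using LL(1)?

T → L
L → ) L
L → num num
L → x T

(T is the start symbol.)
LL(1) parsing maintains a stack (initially the start symbol over $) and the input. At each step: if the stack top is a terminal, match it against the current input token; if it is a non-terminal N, replace it with the RHS of M[N, lookahead] (the unique production whose predict set contains the lookahead).

Stack is shown with the top on the left.

Stack      Input      Action
----------------------------
T $        num num $  output T → L
L $        num num $  output L → num num
num num $  num num $  match 'num'
num $      num $      match 'num'
$          $          accept

The string is accepted.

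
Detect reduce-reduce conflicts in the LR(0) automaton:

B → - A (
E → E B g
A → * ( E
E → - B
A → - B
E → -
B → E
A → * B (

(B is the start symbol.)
Yes — I11: [A → - B .] vs [E → - B .]

A reduce-reduce conflict occurs when an LR(0) state has two complete items [A → α .] and [B → β .] — both call for a reduction, and with no lookahead the parser cannot choose between them.

Augment with B' → B and build the canonical LR(0) collection (I0 = CLOSURE({[B' → . B]}), then GOTO on every symbol after a dot until no new states appear). It has 17 states:
  I0: { [B → . - A (], [B → . E], [B' → . B], [E → . - B], [E → . -], [E → . E B g] }  — shift
  I1: { [A → . * ( E], [A → . * B (], [A → . - B], [B → - . A (], [B → . - A (], [B → . E], [E → - . B], [E → - .], [E → . - B], [E → . -], [E → . E B g] }  — shift, reduce
  I2: { [B' → B .] }  — accept
  I3: { [B → . - A (], [B → . E], [B → E .], [E → . - B], [E → . -], [E → . E B g], [E → E . B g] }  — shift, reduce
  I4: { [E → E B . g] }  — shift
  I5: { [E → E B g .] }  — reduce
  I6: { [A → * . ( E], [A → * . B (], [B → . - A (], [B → . E], [E → . - B], [E → . -], [E → . E B g] }  — shift
  I7: { [A → - . B], [A → . * ( E], [A → . * B (], [A → . - B], [B → - . A (], [B → . - A (], [B → . E], [E → - . B], [E → - .], [E → . - B], [E → . -], [E → . E B g] }  — shift, reduce
  I8: { [B → - A . (] }  — shift
  I9: { [E → - B .] }  — reduce
  I10: { [B → - A ( .] }  — reduce
  I11: { [A → - B .], [E → - B .] }  — 2 reduces
  I12: { [A → * ( . E], [E → . - B], [E → . -], [E → . E B g] }  — shift
  I13: { [A → * B . (] }  — shift
  I14: { [A → * B ( .] }  — reduce
  I15: { [B → . - A (], [B → . E], [E → - . B], [E → - .], [E → . - B], [E → . -], [E → . E B g] }  — shift, reduce
  I16: { [A → * ( E .], [B → . - A (], [B → . E], [E → . - B], [E → . -], [E → . E B g], [E → E . B g] }  — shift, reduce

I11 contains complete items [A → - B .], [E → - B .] — reduce-reduce conflict.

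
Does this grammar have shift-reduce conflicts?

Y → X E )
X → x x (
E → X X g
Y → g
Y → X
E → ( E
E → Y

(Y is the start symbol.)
Yes — I1: [Y → X .] vs [E → . ( E]; I9: [Y → X .] vs [E → . ( E]; I11: [Y → X .] vs [E → . ( E]

A shift-reduce conflict occurs when an LR(0) state has both:
  - a complete (reduce) item [A → α .] (dot at the end), and
  - a shift item [B → β . c γ] (dot before a terminal).

Augment with Y' → Y and build the canonical LR(0) collection (I0 = CLOSURE({[Y' → . Y]}), then GOTO on every symbol after a dot until no new states appear). It has 15 states:
  I0: { [X → . x x (], [Y → . X E )], [Y → . X], [Y → . g], [Y' → . Y] }  — shift
  I1: { [E → . ( E], [E → . X X g], [E → . Y], [X → . x x (], [Y → . X E )], [Y → . X], [Y → . g], [Y → X . E )], [Y → X .] }  — shift, reduce
  I2: { [Y' → Y .] }  — accept
  I3: { [Y → g .] }  — reduce
  I4: { [X → x . x (] }  — shift
  I5: { [X → x x . (] }  — shift
  I6: { [X → x x ( .] }  — reduce
  I7: { [E → ( . E], [E → . ( E], [E → . X X g], [E → . Y], [X → . x x (], [Y → . X E )], [Y → . X], [Y → . g] }  — shift
  I8: { [Y → X E . )] }  — shift
  I9: { [E → . ( E], [E → . X X g], [E → . Y], [E → X . X g], [X → . x x (], [Y → . X E )], [Y → . X], [Y → . g], [Y → X . E )], [Y → X .] }  — shift, reduce
  I10: { [E → Y .] }  — reduce
  I11: { [E → . ( E], [E → . X X g], [E → . Y], [E → X . X g], [E → X X . g], [X → . x x (], [Y → . X E )], [Y → . X], [Y → . g], [Y → X . E )], [Y → X .] }  — shift, reduce
  I12: { [E → X X g .], [Y → g .] }  — 2 reduces
  I13: { [Y → X E ) .] }  — reduce
  I14: { [E → ( E .] }  — reduce

I1 contains reduce item [Y → X .] and shift items [E → . ( E], [X → . x x (], [Y → . g] — shift-reduce conflict.
I9 contains reduce item [Y → X .] and shift items [E → . ( E], [X → . x x (], [Y → . g] — shift-reduce conflict.
I11 contains reduce item [Y → X .] and shift items [E → . ( E], [E → X X . g], [X → . x x (], [Y → . g] — shift-reduce conflict.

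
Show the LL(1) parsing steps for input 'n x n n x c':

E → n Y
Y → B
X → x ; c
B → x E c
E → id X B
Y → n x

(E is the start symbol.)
LL(1) parsing maintains a stack (initially the start symbol over $) and the input. At each step: if the stack top is a terminal, match it against the current input token; if it is a non-terminal N, replace it with the RHS of M[N, lookahead] (the unique production whose predict set contains the lookahead).

Stack is shown with the top on the left.

Stack    Input          Action
------------------------------
E $      n x n n x c $  output E → n Y
n Y $    n x n n x c $  match 'n'
Y $      x n n x c $    output Y → B
B $      x n n x c $    output B → x E c
x E c $  x n n x c $    match 'x'
E c $    n n x c $      output E → n Y
n Y c $  n n x c $      match 'n'
Y c $    n x c $        output Y → n x
n x c $  n x c $        match 'n'
x c $    x c $          match 'x'
c $      c $            match 'c'
$        $              accept

The string is accepted.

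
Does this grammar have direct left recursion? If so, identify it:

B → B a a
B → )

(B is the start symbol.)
Yes, B is left-recursive

Direct left recursion occurs when N → N α for some non-terminal N (the right-hand side begins with the left-hand side itself).

B → B a a: LEFT RECURSIVE (starts with B)
B → ): starts with ')'

The grammar has direct left recursion on: B.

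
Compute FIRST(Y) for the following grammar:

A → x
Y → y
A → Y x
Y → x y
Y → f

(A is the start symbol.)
From Y → y:
  - y is a terminal: add 'y' and stop
From Y → x y:
  - x is a terminal: add 'x' and stop
From Y → f:
  - f is a terminal: add 'f' and stop

Collecting: FIRST(Y) = { 'f', 'x', 'y' }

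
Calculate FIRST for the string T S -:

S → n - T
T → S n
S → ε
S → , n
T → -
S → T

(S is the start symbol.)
FIRST sets of the non-terminals involved (from the grammar, by fixed-point iteration):
  FIRST(T) = { ',', '-', 'n' }

To compute FIRST(T S -), process the symbols left to right:
Symbol T is a non-terminal. Add FIRST(T) \ {ε} = { ',', '-', 'n' }
T is not nullable (ε ∉ FIRST(T)), so stop here.
FIRST(T S -) = { ',', '-', 'n' }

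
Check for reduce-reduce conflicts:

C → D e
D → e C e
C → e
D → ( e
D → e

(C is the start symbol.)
Yes — I4: [C → e .] vs [D → e .]

A reduce-reduce conflict occurs when an LR(0) state has two complete items [A → α .] and [B → β .] — both call for a reduction, and with no lookahead the parser cannot choose between them.

Augment with C' → C and build the canonical LR(0) collection (I0 = CLOSURE({[C' → . C]}), then GOTO on every symbol after a dot until no new states appear). It has 9 states:
  I0: { [C → . D e], [C → . e], [C' → . C], [D → . ( e], [D → . e C e], [D → . e] }  — shift
  I1: { [D → ( . e] }  — shift
  I2: { [C' → C .] }  — accept
  I3: { [C → D . e] }  — shift
  I4: { [C → . D e], [C → . e], [C → e .], [D → . ( e], [D → . e C e], [D → . e], [D → e . C e], [D → e .] }  — shift, 2 reduces
  I5: { [D → e C . e] }  — shift
  I6: { [D → e C e .] }  — reduce
  I7: { [C → D e .] }  — reduce
  I8: { [D → ( e .] }  — reduce

I4 contains complete items [C → e .], [D → e .] — reduce-reduce conflict.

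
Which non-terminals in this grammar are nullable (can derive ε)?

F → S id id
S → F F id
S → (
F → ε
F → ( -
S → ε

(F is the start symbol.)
A non-terminal is nullable if it can derive ε (the empty string): either it has an ε-production, or it has a production whose right-hand side consists entirely of nullable non-terminals.

ε-productions: F → ε, S → ε
So F, S are immediately nullable.
Every non-terminal is now nullable.
Nullable = { 'F', 'S' }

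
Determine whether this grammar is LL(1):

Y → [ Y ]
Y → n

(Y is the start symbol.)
Yes, the grammar is LL(1).

For Y:
  PREDICT(Y → '[' Y ']') = { '[' }
  PREDICT(Y → n) = { 'n' }

All predict sets are disjoint. The grammar IS LL(1).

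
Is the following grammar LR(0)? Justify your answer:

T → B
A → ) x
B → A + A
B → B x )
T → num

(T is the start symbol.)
No. Shift-reduce conflict between [T → B .] and [B → B . x )]

Augment with T' → T and build the canonical LR(0) collection (I0 = CLOSURE({[T' → . T]}), then GOTO on every symbol after a dot until no new states appear). It has 11 states:
  I0: { [A → . ) x], [B → . A + A], [B → . B x )], [T → . B], [T → . num], [T' → . T] }  — shift
  I1: { [A → ) . x] }  — shift
  I2: { [B → A . + A] }  — shift
  I3: { [B → B . x )], [T → B .] }  — shift, reduce
  I4: { [T' → T .] }  — accept
  I5: { [T → num .] }  — reduce
  I6: { [B → B x . )] }  — shift
  I7: { [B → B x ) .] }  — reduce
  I8: { [A → . ) x], [B → A + . A] }  — shift
  I9: { [B → A + A .] }  — reduce
  I10: { [A → ) x .] }  — reduce

Conflict in state I3:
  Shift-reduce conflict between [T → B .] and [B → B . x )]
So the grammar is NOT LR(0).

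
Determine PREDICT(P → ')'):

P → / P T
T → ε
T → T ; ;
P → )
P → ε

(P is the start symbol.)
PREDICT(P → ')') = (FIRST(RHS) \ {ε}) ∪ (FOLLOW(P) if ε ∈ FIRST(RHS), i.e. RHS ⇒* ε)
FIRST(')') = { ')' }
ε ∉ FIRST(')'), so FOLLOW(P) is not added.
PREDICT(P → ')') = { ')' }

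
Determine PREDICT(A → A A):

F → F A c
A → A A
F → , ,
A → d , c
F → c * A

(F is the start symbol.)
{ 'd' }

PREDICT(A → A A) = (FIRST(RHS) \ {ε}) ∪ (FOLLOW(A) if ε ∈ FIRST(RHS), i.e. RHS ⇒* ε)
FIRST(A) = { 'd' }
FIRST(A A) = { 'd' }
ε ∉ FIRST(A A), so FOLLOW(A) is not added.
PREDICT(A → A A) = { 'd' }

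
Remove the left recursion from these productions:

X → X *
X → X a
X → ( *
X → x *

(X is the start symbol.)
X is directly left-recursive. The standard transformation for
  A → A α₁ | ... | A α_m | β₁ | ... | β_n
is
  A  → β₁ A' | ... | β_n A'
  A' → α₁ A' | ... | α_m A' | ε

X → ( * becomes X → ( * X'
X → x * becomes X → x * X'
X → X * becomes X' → * X'
X → X a becomes X' → a X'
Add X' → ε

Resulting grammar:
X → ( * X'
X → x * X'
X' → * X'
X' → a X'
X' → ε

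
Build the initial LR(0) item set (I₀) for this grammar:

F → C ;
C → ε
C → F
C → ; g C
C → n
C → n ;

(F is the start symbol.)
First, augment the grammar with F' → F
I₀ = CLOSURE({ [F' → . F] }):
  [F' → . F] has the dot before F: add [F → . C ;]
  [F → . C ;] has the dot before C: add [C → .], [C → . F], [C → . ; g C], [C → . n], [C → . n ;]
No further items can be added.

I₀ = { [C → . ; g C], [C → . F], [C → . n ;], [C → . n], [C → .], [F → . C ;], [F' → . F] }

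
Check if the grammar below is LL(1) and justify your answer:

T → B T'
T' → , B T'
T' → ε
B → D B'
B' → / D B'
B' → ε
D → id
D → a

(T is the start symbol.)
Relevant sets:
  FOLLOW(T') = { $ }
  FOLLOW(B') = { $, ',' }

For T':
  PREDICT(T' → ',' B T') = { ',' }
  PREDICT(T' → ε) = { $ }
For B':
  PREDICT(B' → '/' D B') = { '/' }
  PREDICT(B' → ε) = { $, ',' }
For D:
  PREDICT(D → id) = { 'id' }
  PREDICT(D → a) = { 'a' }
T, B have a single production, so nothing to check there.

All predict sets are disjoint. The grammar IS LL(1).

Answer: Yes, the grammar is LL(1).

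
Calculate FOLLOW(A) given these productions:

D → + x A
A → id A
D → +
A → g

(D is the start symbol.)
To compute FOLLOW(A), find every occurrence of A on a right-hand side N → α A β: add FIRST(β) \ {ε}, and if β is empty or nullable also add FOLLOW(N). Iterate to a fixed point.

In D → + x A: A is at the end, add FOLLOW(D)
In A → id A: A is at the end; this adds FOLLOW(A) to itself — nothing new

The FOLLOW sets referred to above (computed the same way, to a fixed point):
  FOLLOW(D) = { $ }

Taking the union: FOLLOW(A) = { $ }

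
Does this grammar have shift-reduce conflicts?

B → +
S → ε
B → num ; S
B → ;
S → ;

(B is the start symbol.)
Yes — I5: [S → .] vs [S → . ;]

A shift-reduce conflict occurs when an LR(0) state has both:
  - a complete (reduce) item [A → α .] (dot at the end), and
  - a shift item [B → β . c γ] (dot before a terminal).

Augment with B' → B and build the canonical LR(0) collection (I0 = CLOSURE({[B' → . B]}), then GOTO on every symbol after a dot until no new states appear). It has 8 states:
  I0: { [B → . +], [B → . ;], [B → . num ; S], [B' → . B] }  — shift
  I1: { [B → + .] }  — reduce
  I2: { [B → ; .] }  — reduce
  I3: { [B' → B .] }  — accept
  I4: { [B → num . ; S] }  — shift
  I5: { [B → num ; . S], [S → . ;], [S → .] }  — shift, reduce
  I6: { [S → ; .] }  — reduce
  I7: { [B → num ; S .] }  — reduce

I5 contains reduce item [S → .] and shift item [S → . ;] — shift-reduce conflict.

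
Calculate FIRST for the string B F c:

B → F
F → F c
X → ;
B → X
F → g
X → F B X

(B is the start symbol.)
FIRST sets of the non-terminals involved (from the grammar, by fixed-point iteration):
  FIRST(B) = { ';', 'g' }

To compute FIRST(B F c), process the symbols left to right:
Symbol B is a non-terminal. Add FIRST(B) \ {ε} = { ';', 'g' }
B is not nullable (ε ∉ FIRST(B)), so stop here.
FIRST(B F c) = { ';', 'g' }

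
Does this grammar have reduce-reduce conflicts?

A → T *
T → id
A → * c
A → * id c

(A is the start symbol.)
No reduce-reduce conflicts

A reduce-reduce conflict occurs when an LR(0) state has two complete items [A → α .] and [B → β .] — both call for a reduction, and with no lookahead the parser cannot choose between them.

Augment with A' → A and build the canonical LR(0) collection (I0 = CLOSURE({[A' → . A]}), then GOTO on every symbol after a dot until no new states appear). It has 9 states:
  I0: { [A → . * c], [A → . * id c], [A → . T *], [A' → . A], [T → . id] }  — shift
  I1: { [A → * . c], [A → * . id c] }  — shift
  I2: { [A' → A .] }  — accept
  I3: { [A → T . *] }  — shift
  I4: { [T → id .] }  — reduce
  I5: { [A → T * .] }  — reduce
  I6: { [A → * c .] }  — reduce
  I7: { [A → * id . c] }  — shift
  I8: { [A → * id c .] }  — reduce

No state contains more than one complete item.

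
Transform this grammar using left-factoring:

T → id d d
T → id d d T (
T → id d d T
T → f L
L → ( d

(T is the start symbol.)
T → id d d T'
T' → ε
T' → T T''
T'' → (
T'' → ε
T → f L
L → ( d

Left-factoring transforms A → αβ₁ | αβ₂ into A → αA' and A' → β₁ | β₂
(α is the longest common prefix among the alternatives). Repeat until
no nonterminal has two alternatives with a common prefix.

Round 1: T has alternatives sharing prefix 'id d d'. Introduce T': T → id d d T'
  Add: T' → ε
  Add: T' → T (
  Add: T' → T

Round 2: T' has alternatives sharing prefix 'T'. Introduce T'': T' → T T''
  Add: T'' → (
  Add: T'' → ε

No remaining common prefixes — done.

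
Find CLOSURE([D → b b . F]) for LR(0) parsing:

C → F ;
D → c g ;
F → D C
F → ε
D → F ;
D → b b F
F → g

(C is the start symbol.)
To compute CLOSURE, for each item [A → α.Bβ] where B is a non-terminal, add [B → .γ] for all productions B → γ; repeat for the newly added items until nothing changes.

Start with: [D → b b . F]
  [D → b b . F] has the dot before F: add [F → . D C], [F → .], [F → . g]
  [F → . D C] has the dot before D: add [D → . c g ;], [D → . F ;], [D → . b b F]
No further items can be added.

CLOSURE = { [D → . F ;], [D → . b b F], [D → . c g ;], [D → b b . F], [F → . D C], [F → . g], [F → .] }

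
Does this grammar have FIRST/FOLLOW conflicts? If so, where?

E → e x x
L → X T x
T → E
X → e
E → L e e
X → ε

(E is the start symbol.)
A FIRST/FOLLOW conflict occurs when a non-terminal N has a nullable alternative N → β (β ⇒* ε) and another alternative N → α with FIRST(α) ∩ FOLLOW(N) ≠ ∅: on such a lookahead the parser cannot decide between expanding α and letting N vanish via β.

Nullable non-terminals: X.

X: nullable alternative(s) X → ε; FOLLOW(X) = { 'e' }
  X → e: FIRST \ {ε} = { 'e' } — overlaps FOLLOW(X) on { 'e' }: CONFLICT
  X → ε: FIRST \ {ε} = { } — this is the only nullable alternative, skip

E, L, T have no nullable alternative, so no FIRST/FOLLOW check is needed there.

So the grammar has 1 FIRST/FOLLOW conflict (marked CONFLICT above).

Answer: Yes. X → e with FOLLOW(X) on { 'e' }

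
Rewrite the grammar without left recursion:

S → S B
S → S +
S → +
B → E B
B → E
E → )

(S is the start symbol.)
S is directly left-recursive. The standard transformation for
  A → A α₁ | ... | A α_m | β₁ | ... | β_n
is
  A  → β₁ A' | ... | β_n A'
  A' → α₁ A' | ... | α_m A' | ε

S → + becomes S → + S'
S → S B becomes S' → B S'
S → S + becomes S' → + S'
Add S' → ε

Productions for other non-terminals are unchanged:
  B → E B
  B → E
  E → )

Resulting grammar:
S → + S'
S' → B S'
S' → + S'
S' → ε
B → E B
B → E
E → )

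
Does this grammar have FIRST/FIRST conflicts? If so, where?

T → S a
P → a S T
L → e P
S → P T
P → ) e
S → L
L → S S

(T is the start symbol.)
A FIRST/FIRST conflict occurs when two productions N → α and N → β for the same non-terminal have FIRST(α) ∩ FIRST(β) ≠ ∅ (with ε ∈ FIRST of a nullable right-hand side, so two nullable alternatives also conflict).

FIRST sets of the non-terminals at (or reachable through a nullable prefix from) the front of some alternative:
  FIRST(S) = { ')', 'a', 'e' }
  FIRST(P) = { ')', 'a' }
  FIRST(L) = { ')', 'a', 'e' }

Productions for P:
  P → a S T: FIRST = { 'a' }
  P → ) e: FIRST = { ')' }
Productions for L:
  L → e P: FIRST = { 'e' }
  L → S S: FIRST = { ')', 'a', 'e' }
Productions for S:
  S → P T: FIRST = { ')', 'a' }
  S → L: FIRST = { ')', 'a', 'e' }
T has only one production, so no FIRST/FIRST conflict is possible there.

Conflict for L: L → e P and L → S S
  Overlap: { 'e' }
Conflict for S: S → P T and S → L
  Overlap: { ')', 'a' }

Answer: Yes. L → e P / L → S S on { 'e' }; S → P T / S → L on { ')', 'a' }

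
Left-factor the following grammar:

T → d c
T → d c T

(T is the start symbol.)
T → d c T'
T' → ε
T' → T

Left-factoring transforms A → αβ₁ | αβ₂ into A → αA' and A' → β₁ | β₂
(α is the longest common prefix among the alternatives). Repeat until
no nonterminal has two alternatives with a common prefix.

Round 1: T has alternatives sharing prefix 'd c'. Introduce T': T → d c T'
  Add: T' → ε
  Add: T' → T

No remaining common prefixes — done.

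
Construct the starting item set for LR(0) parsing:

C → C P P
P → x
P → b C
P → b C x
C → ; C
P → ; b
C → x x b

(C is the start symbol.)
First, augment the grammar with C' → C
I₀ = CLOSURE({ [C' → . C] }):
  [C' → . C] has the dot before C: add [C → . C P P], [C → . ; C], [C → . x x b]
No further items can be added.

I₀ = { [C → . ; C], [C → . C P P], [C → . x x b], [C' → . C] }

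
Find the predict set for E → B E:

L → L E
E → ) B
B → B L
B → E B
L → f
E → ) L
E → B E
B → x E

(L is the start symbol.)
PREDICT(E → B E) = (FIRST(RHS) \ {ε}) ∪ (FOLLOW(E) if ε ∈ FIRST(RHS), i.e. RHS ⇒* ε)
FIRST(B) = { ')', 'x' }
FIRST(B E) = { ')', 'x' }
ε ∉ FIRST(B E), so FOLLOW(E) is not added.
PREDICT(E → B E) = { ')', 'x' }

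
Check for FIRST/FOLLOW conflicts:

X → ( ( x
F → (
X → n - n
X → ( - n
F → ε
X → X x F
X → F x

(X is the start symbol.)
No FIRST/FOLLOW conflicts.

Nullable non-terminals: F.

F: nullable alternative(s) F → ε; FOLLOW(F) = { $, 'x' }
  F → (: FIRST \ {ε} = { '(' } — disjoint from FOLLOW(F)
  F → ε: FIRST \ {ε} = { } — this is the only nullable alternative, skip

X has no nullable alternative, so no FIRST/FOLLOW check is needed there.

No FIRST/FOLLOW conflicts found.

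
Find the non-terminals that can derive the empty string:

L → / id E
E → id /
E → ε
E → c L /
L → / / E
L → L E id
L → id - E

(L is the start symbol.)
{ 'E' }

A non-terminal is nullable if it can derive ε (the empty string): either it has an ε-production, or it has a production whose right-hand side consists entirely of nullable non-terminals.

ε-productions: E → ε
So E is immediately nullable.
No further non-terminal can be added: every production for the remaining non-terminals contains a terminal or a non-nullable non-terminal.
Nullable = { 'E' }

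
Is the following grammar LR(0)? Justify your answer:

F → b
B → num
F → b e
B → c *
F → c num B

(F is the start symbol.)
A grammar is LR(0) if no state in the canonical LR(0) collection has:
  - both a shift item (dot before a terminal) and a complete item (shift-reduce conflict), or
  - two or more complete items (reduce-reduce conflict; the accept item [F' → F .] counts as a complete item here).

Augment with F' → F and build the canonical LR(0) collection (I0 = CLOSURE({[F' → . F]}), then GOTO on every symbol after a dot until no new states appear). It has 10 states:
  I0: { [F → . b e], [F → . b], [F → . c num B], [F' → . F] }  — shift
  I1: { [F' → F .] }  — accept
  I2: { [F → b . e], [F → b .] }  — shift, reduce
  I3: { [F → c . num B] }  — shift
  I4: { [B → . c *], [B → . num], [F → c num . B] }  — shift
  I5: { [F → c num B .] }  — reduce
  I6: { [B → c . *] }  — shift
  I7: { [B → num .] }  — reduce
  I8: { [B → c * .] }  — reduce
  I9: { [F → b e .] }  — reduce

Conflict in state I2:
  Shift-reduce conflict between [F → b .] and [F → b . e]
So the grammar is NOT LR(0).

Answer: No. Shift-reduce conflict between [F → b .] and [F → b . e]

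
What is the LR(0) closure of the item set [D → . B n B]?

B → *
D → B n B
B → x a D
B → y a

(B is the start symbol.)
{ [B → . *], [B → . x a D], [B → . y a], [D → . B n B] }

To compute CLOSURE, for each item [A → α.Bβ] where B is a non-terminal, add [B → .γ] for all productions B → γ; repeat for the newly added items until nothing changes.

Start with: [D → . B n B]
  [D → . B n B] has the dot before B: add [B → . *], [B → . x a D], [B → . y a]
No further items can be added.

CLOSURE = { [B → . *], [B → . x a D], [B → . y a], [D → . B n B] }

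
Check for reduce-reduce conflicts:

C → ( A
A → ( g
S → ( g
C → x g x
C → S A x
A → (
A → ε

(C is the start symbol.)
Augment with C' → C and build the canonical LR(0) collection (I0 = CLOSURE({[C' → . C]}), then GOTO on every symbol after a dot until no new states appear). It has 13 states:
  I0: { [C → . ( A], [C → . S A x], [C → . x g x], [C' → . C], [S → . ( g] }  — shift
  I1: { [A → . ( g], [A → . (], [A → .], [C → ( . A], [S → ( . g] }  — shift, reduce
  I2: { [C' → C .] }  — accept
  I3: { [A → . ( g], [A → . (], [A → .], [C → S . A x] }  — shift, reduce
  I4: { [C → x . g x] }  — shift
  I5: { [C → x g . x] }  — shift
  I6: { [C → x g x .] }  — reduce
  I7: { [A → ( . g], [A → ( .] }  — shift, reduce
  I8: { [C → S A . x] }  — shift
  I9: { [C → S A x .] }  — reduce
  I10: { [A → ( g .] }  — reduce
  I11: { [C → ( A .] }  — reduce
  I12: { [S → ( g .] }  — reduce

No state contains more than one complete item.

Answer: No reduce-reduce conflicts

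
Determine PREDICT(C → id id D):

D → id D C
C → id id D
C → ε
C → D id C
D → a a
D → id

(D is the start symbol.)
{ 'id' }

PREDICT(C → id id D) = (FIRST(RHS) \ {ε}) ∪ (FOLLOW(C) if ε ∈ FIRST(RHS), i.e. RHS ⇒* ε)
FIRST(id id D) = { 'id' }
ε ∉ FIRST(id id D), so FOLLOW(C) is not added.
PREDICT(C → id id D) = { 'id' }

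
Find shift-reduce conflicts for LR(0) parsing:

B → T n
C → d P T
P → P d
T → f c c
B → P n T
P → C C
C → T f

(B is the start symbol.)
No shift-reduce conflicts

Augment with B' → B and build the canonical LR(0) collection (I0 = CLOSURE({[B' → . B]}), then GOTO on every symbol after a dot until no new states appear). It has 18 states:
  I0: { [B → . P n T], [B → . T n], [B' → . B], [C → . T f], [C → . d P T], [P → . C C], [P → . P d], [T → . f c c] }  — shift
  I1: { [B' → B .] }  — accept
  I2: { [C → . T f], [C → . d P T], [P → C . C], [T → . f c c] }  — shift
  I3: { [B → P . n T], [P → P . d] }  — shift
  I4: { [B → T . n], [C → T . f] }  — shift
  I5: { [C → . T f], [C → . d P T], [C → d . P T], [P → . C C], [P → . P d], [T → . f c c] }  — shift
  I6: { [T → f . c c] }  — shift
  I7: { [T → f c . c] }  — shift
  I8: { [T → f c c .] }  — reduce
  I9: { [C → d P . T], [P → P . d], [T → . f c c] }  — shift
  I10: { [C → T . f] }  — shift
  I11: { [C → T f .] }  — reduce
  I12: { [C → d P T .] }  — reduce
  I13: { [P → P d .] }  — reduce
  I14: { [B → T n .] }  — reduce
  I15: { [B → P n . T], [T → . f c c] }  — shift
  I16: { [B → P n T .] }  — reduce
  I17: { [P → C C .] }  — reduce

No state contains both a complete item and a shift item.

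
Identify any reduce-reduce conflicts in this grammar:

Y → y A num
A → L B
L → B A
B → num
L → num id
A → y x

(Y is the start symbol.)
No reduce-reduce conflicts

A reduce-reduce conflict occurs when an LR(0) state has two complete items [A → α .] and [B → β .] — both call for a reduction, and with no lookahead the parser cannot choose between them.

Augment with Y' → Y and build the canonical LR(0) collection (I0 = CLOSURE({[Y' → . Y]}), then GOTO on every symbol after a dot until no new states appear). It has 14 states:
  I0: { [Y → . y A num], [Y' → . Y] }  — shift
  I1: { [Y' → Y .] }  — accept
  I2: { [A → . L B], [A → . y x], [B → . num], [L → . B A], [L → . num id], [Y → y . A num] }  — shift
  I3: { [Y → y A . num] }  — shift
  I4: { [A → . L B], [A → . y x], [B → . num], [L → . B A], [L → . num id], [L → B . A] }  — shift
  I5: { [A → L . B], [B → . num] }  — shift
  I6: { [B → num .], [L → num . id] }  — shift, reduce
  I7: { [A → y . x] }  — shift
  I8: { [A → y x .] }  — reduce
  I9: { [L → num id .] }  — reduce
  I10: { [A → L B .] }  — reduce
  I11: { [B → num .] }  — reduce
  I12: { [L → B A .] }  — reduce
  I13: { [Y → y A num .] }  — reduce

No state contains more than one complete item.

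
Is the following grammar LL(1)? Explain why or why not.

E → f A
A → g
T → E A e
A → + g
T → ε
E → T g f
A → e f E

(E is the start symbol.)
No. Predict set conflict for E: { 'f' }

A grammar is LL(1) if for each non-terminal N with multiple productions, the predict sets of those productions are pairwise disjoint, where PREDICT(N → α) = (FIRST(α) \ {ε}) ∪ (FOLLOW(N) if α ⇒* ε).

Relevant sets:
  FIRST(T) = { 'f', 'g', ε }
  FIRST(E) = { 'f', 'g' }
  FOLLOW(T) = { 'g' }

For E:
  PREDICT(E → f A) = { 'f' }
  PREDICT(E → T g f) = { 'f', 'g' }
For A:
  PREDICT(A → g) = { 'g' }
  PREDICT(A → '+' g) = { '+' }
  PREDICT(A → e f E) = { 'e' }
For T:
  PREDICT(T → E A e) = { 'f', 'g' }
  PREDICT(T → ε) = { 'g' }

Conflict found: Predict set conflict for E: { 'f' }
The grammar is NOT LL(1).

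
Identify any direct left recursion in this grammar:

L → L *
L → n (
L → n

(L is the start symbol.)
Direct left recursion occurs when N → N α for some non-terminal N (the right-hand side begins with the left-hand side itself).

L → L *: LEFT RECURSIVE (starts with L)
L → n (: starts with n
L → n: starts with n

The grammar has direct left recursion on: L.

Answer: Yes, L is left-recursive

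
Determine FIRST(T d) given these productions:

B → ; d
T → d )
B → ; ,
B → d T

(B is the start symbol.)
{ 'd' }

FIRST sets of the non-terminals involved (from the grammar, by fixed-point iteration):
  FIRST(T) = { 'd' }

To compute FIRST(T d), process the symbols left to right:
Symbol T is a non-terminal. Add FIRST(T) \ {ε} = { 'd' }
T is not nullable (ε ∉ FIRST(T)), so stop here.
FIRST(T d) = { 'd' }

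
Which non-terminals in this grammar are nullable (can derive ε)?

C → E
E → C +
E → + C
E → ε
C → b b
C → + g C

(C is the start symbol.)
{ 'C', 'E' }

A non-terminal is nullable if it can derive ε (the empty string): either it has an ε-production, or it has a production whose right-hand side consists entirely of nullable non-terminals.

ε-productions: E → ε
So E is immediately nullable.
C → E: every symbol on the right is nullable, so C is nullable too.
Every non-terminal is now nullable.
Nullable = { 'C', 'E' }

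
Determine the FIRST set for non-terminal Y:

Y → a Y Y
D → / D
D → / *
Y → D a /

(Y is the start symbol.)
{ '/', 'a' }

To compute FIRST(Y), examine every production with Y on the left-hand side, reading each right-hand side left to right until a non-nullable symbol is reached.

FIRST sets of the other non-terminals involved (by the same procedure, iterated to a fixed point):
  FIRST(D) = { '/' }

From Y → a Y Y:
  - a is a terminal: add 'a' and stop
From Y → D a /:
  - D is a non-terminal: add FIRST(D) \ {ε} = { '/' }
    D is not nullable, so stop

Collecting: FIRST(Y) = { '/', 'a' }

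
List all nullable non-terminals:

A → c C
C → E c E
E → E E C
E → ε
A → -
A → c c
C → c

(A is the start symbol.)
A non-terminal is nullable if it can derive ε (the empty string): either it has an ε-production, or it has a production whose right-hand side consists entirely of nullable non-terminals.

ε-productions: E → ε
So E is immediately nullable.
No further non-terminal can be added: every production for the remaining non-terminals contains a terminal or a non-nullable non-terminal.
Nullable = { 'E' }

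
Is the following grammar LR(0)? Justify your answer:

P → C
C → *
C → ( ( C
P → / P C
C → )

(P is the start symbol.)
Yes, the grammar is LR(0)

A grammar is LR(0) if no state in the canonical LR(0) collection has:
  - both a shift item (dot before a terminal) and a complete item (shift-reduce conflict), or
  - two or more complete items (reduce-reduce conflict; the accept item [P' → P .] counts as a complete item here).

Augment with P' → P and build the canonical LR(0) collection (I0 = CLOSURE({[P' → . P]}), then GOTO on every symbol after a dot until no new states appear). It has 11 states:
  I0: { [C → . ( ( C], [C → . )], [C → . *], [P → . / P C], [P → . C], [P' → . P] }  — shift
  I1: { [C → ( . ( C] }  — shift
  I2: { [C → ) .] }  — reduce
  I3: { [C → * .] }  — reduce
  I4: { [C → . ( ( C], [C → . )], [C → . *], [P → . / P C], [P → . C], [P → / . P C] }  — shift
  I5: { [P → C .] }  — reduce
  I6: { [P' → P .] }  — accept
  I7: { [C → . ( ( C], [C → . )], [C → . *], [P → / P . C] }  — shift
  I8: { [P → / P C .] }  — reduce
  I9: { [C → ( ( . C], [C → . ( ( C], [C → . )], [C → . *] }  — shift
  I10: { [C → ( ( C .] }  — reduce

Every state is either a pure shift/goto state or contains exactly one complete item and nothing to shift — no conflicts. The grammar is LR(0).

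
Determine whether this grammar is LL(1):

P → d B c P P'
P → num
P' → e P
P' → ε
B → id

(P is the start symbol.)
A grammar is LL(1) if for each non-terminal N with multiple productions, the predict sets of those productions are pairwise disjoint, where PREDICT(N → α) = (FIRST(α) \ {ε}) ∪ (FOLLOW(N) if α ⇒* ε).

Relevant sets:
  FOLLOW(P') = { $, 'e' }

For P:
  PREDICT(P → d B c P P') = { 'd' }
  PREDICT(P → num) = { 'num' }
For P':
  PREDICT(P' → e P) = { 'e' }
  PREDICT(P' → ε) = { $, 'e' }
B has a single production, so nothing to check there.

Conflict found: Predict set conflict for P': { 'e' }
The grammar is NOT LL(1).

Answer: No. Predict set conflict for P': { 'e' }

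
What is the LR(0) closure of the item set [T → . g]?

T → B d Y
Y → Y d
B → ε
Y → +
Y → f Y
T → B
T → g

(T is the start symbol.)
To compute CLOSURE, for each item [A → α.Bβ] where B is a non-terminal, add [B → .γ] for all productions B → γ; repeat for the newly added items until nothing changes.

Start with: [T → . g]
The dot precedes the terminal g, so nothing is added.

CLOSURE = { [T → . g] }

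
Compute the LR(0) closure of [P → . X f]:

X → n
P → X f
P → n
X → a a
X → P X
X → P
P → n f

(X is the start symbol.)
To compute CLOSURE, for each item [A → α.Bβ] where B is a non-terminal, add [B → .γ] for all productions B → γ; repeat for the newly added items until nothing changes.

Start with: [P → . X f]
  [P → . X f] has the dot before X: add [X → . n], [X → . a a], [X → . P X], [X → . P]
  [X → . P X] has the dot before P: add [P → . n], [P → . n f]
No further items can be added.

CLOSURE = { [P → . X f], [P → . n f], [P → . n], [X → . P X], [X → . P], [X → . a a], [X → . n] }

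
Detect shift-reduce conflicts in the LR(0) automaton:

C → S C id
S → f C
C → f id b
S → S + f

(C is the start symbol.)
A shift-reduce conflict occurs when an LR(0) state has both:
  - a complete (reduce) item [A → α .] (dot at the end), and
  - a shift item [B → β . c γ] (dot before a terminal).

Augment with C' → C and build the canonical LR(0) collection (I0 = CLOSURE({[C' → . C]}), then GOTO on every symbol after a dot until no new states appear). It has 11 states:
  I0: { [C → . S C id], [C → . f id b], [C' → . C], [S → . S + f], [S → . f C] }  — shift
  I1: { [C' → C .] }  — accept
  I2: { [C → . S C id], [C → . f id b], [C → S . C id], [S → . S + f], [S → . f C], [S → S . + f] }  — shift
  I3: { [C → . S C id], [C → . f id b], [C → f . id b], [S → . S + f], [S → . f C], [S → f . C] }  — shift
  I4: { [S → f C .] }  — reduce
  I5: { [C → f id . b] }  — shift
  I6: { [C → f id b .] }  — reduce
  I7: { [S → S + . f] }  — shift
  I8: { [C → S C . id] }  — shift
  I9: { [C → S C id .] }  — reduce
  I10: { [S → S + f .] }  — reduce

No state contains both a complete item and a shift item.

Answer: No shift-reduce conflicts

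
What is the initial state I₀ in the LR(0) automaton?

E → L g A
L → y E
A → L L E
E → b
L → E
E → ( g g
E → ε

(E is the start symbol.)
{ [E → . ( g g], [E → . L g A], [E → . b], [E → .], [E' → . E], [L → . E], [L → . y E] }

First, augment the grammar with E' → E
I₀ = CLOSURE({ [E' → . E] }):
  [E' → . E] has the dot before E: add [E → . L g A], [E → . b], [E → . ( g g], [E → .]
  [E → . L g A] has the dot before L: add [L → . y E], [L → . E]
No further items can be added.

I₀ = { [E → . ( g g], [E → . L g A], [E → . b], [E → .], [E' → . E], [L → . E], [L → . y E] }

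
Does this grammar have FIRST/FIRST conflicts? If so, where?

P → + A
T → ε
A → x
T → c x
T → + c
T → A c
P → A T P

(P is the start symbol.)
No FIRST/FIRST conflicts.

A FIRST/FIRST conflict occurs when two productions N → α and N → β for the same non-terminal have FIRST(α) ∩ FIRST(β) ≠ ∅ (with ε ∈ FIRST of a nullable right-hand side, so two nullable alternatives also conflict).

FIRST sets of the non-terminals at (or reachable through a nullable prefix from) the front of some alternative:
  FIRST(A) = { 'x' }

Productions for P:
  P → + A: FIRST = { '+' }
  P → A T P: FIRST = { 'x' }
Productions for T:
  T → ε: FIRST = { ε }
  T → c x: FIRST = { 'c' }
  T → + c: FIRST = { '+' }
  T → A c: FIRST = { 'x' }
A has only one production, so no FIRST/FIRST conflict is possible there.

All alternatives of each non-terminal have pairwise disjoint FIRST sets.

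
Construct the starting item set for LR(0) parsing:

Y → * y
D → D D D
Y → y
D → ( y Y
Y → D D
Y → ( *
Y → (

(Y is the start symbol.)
{ [D → . ( y Y], [D → . D D D], [Y → . ( *], [Y → . (], [Y → . * y], [Y → . D D], [Y → . y], [Y' → . Y] }

First, augment the grammar with Y' → Y
I₀ = CLOSURE({ [Y' → . Y] }):
  [Y' → . Y] has the dot before Y: add [Y → . * y], [Y → . y], [Y → . D D], [Y → . ( *], [Y → . (]
  [Y → . D D] has the dot before D: add [D → . D D D], [D → . ( y Y]
No further items can be added.

I₀ = { [D → . ( y Y], [D → . D D D], [Y → . ( *], [Y → . (], [Y → . * y], [Y → . D D], [Y → . y], [Y' → . Y] }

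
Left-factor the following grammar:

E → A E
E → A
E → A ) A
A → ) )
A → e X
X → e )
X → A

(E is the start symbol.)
E → A E'
E' → E
E' → ε
E' → ) A
A → ) )
A → e X
X → e )
X → A

Left-factoring transforms A → αβ₁ | αβ₂ into A → αA' and A' → β₁ | β₂
(α is the longest common prefix among the alternatives). Repeat until
no nonterminal has two alternatives with a common prefix.

Round 1: E has alternatives sharing prefix 'A'. Introduce E': E → A E'
  Add: E' → E
  Add: E' → ε
  Add: E' → ) A

No remaining common prefixes — done.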